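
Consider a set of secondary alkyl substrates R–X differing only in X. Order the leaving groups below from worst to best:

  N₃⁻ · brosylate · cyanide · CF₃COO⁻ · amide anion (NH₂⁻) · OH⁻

A good leaving group is a weak base: the lower the pKₐ of its conjugate acid, the more readily it departs.
brosylate: pKₐ(p-BrC₆H₄SO₃H) ≈ -2.8
CF₃COO⁻: pKₐ(CF₃COOH) ≈ 0.2
N₃⁻: pKₐ(HN₃) ≈ 4.7
cyanide: pKₐ(HCN) ≈ 9.2
OH⁻: pKₐ(H₂O) ≈ 15.7
amide anion (NH₂⁻): pKₐ(NH₃) ≈ 38
The question asks for worst first, so the sequence is read in increasing leaving-group ability.

amide anion (NH₂⁻) < OH⁻ < cyanide < N₃⁻ < CF₃COO⁻ < brosylate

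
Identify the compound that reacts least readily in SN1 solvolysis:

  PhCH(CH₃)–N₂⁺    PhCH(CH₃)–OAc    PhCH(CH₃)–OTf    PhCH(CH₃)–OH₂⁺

PhCH(CH₃)–OAc

The skeletons are identical, so relative rate is governed entirely by leaving-group ability.
A good leaving group is a weak base: the lower the pKₐ of its conjugate acid, the more readily it departs.
PhCH(CH₃)–N₂⁺ loses N₂: no meaningful conjugate acid; N₂ departs as an exceptionally stable neutral molecule
PhCH(CH₃)–OTf loses OTf⁻: pKₐ(CF₃SO₃H (triflic acid)) ≈ -14
PhCH(CH₃)–OH₂⁺ loses H₂O: pKₐ(H₃O⁺) ≈ -1.7
PhCH(CH₃)–OAc loses AcO⁻: pKₐ(CH₃COOH) ≈ 4.8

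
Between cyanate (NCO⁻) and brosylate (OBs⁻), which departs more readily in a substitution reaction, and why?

brosylate (OBs⁻)

brosylate (OBs⁻) is the better leaving group.
pKₐ(p-BrC₆H₄SO₃H) ≈ -2.8 versus pKₐ(HOCN) ≈ 3.5: brosylate (OBs⁻) is the much weaker base.
Arenesulfonate with a p-bromo substituent.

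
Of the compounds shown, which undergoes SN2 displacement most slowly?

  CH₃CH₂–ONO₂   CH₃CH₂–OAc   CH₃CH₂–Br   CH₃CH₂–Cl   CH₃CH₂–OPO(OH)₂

CH₃CH₂–OAc

Identical carbon frameworks mean the comparison reduces to leaving-group quality.
Leaving-group ability tracks the stability of the departed species; conjugate-acid pKₐ is the usual yardstick (lower pKₐ → better LG).
CH₃CH₂–Br loses Br⁻: pKₐ(HBr) ≈ -9
CH₃CH₂–Cl loses Cl⁻: pKₐ(HCl) ≈ -7
CH₃CH₂–ONO₂ loses NO₃⁻: pKₐ(HNO₃) ≈ -1.3
CH₃CH₂–OPO(OH)₂ loses H₂PO₄⁻: pKₐ(H₃PO₄) ≈ 2.1
CH₃CH₂–OAc loses AcO⁻: pKₐ(CH₃COOH) ≈ 4.8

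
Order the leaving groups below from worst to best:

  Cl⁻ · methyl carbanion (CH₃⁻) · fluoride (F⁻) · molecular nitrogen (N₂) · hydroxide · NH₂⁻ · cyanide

molecular nitrogen (N₂): no meaningful conjugate acid; N₂ departs as an exceptionally stable neutral molecule
Cl⁻: pKₐ(HCl) ≈ -7 — moderately weak base
fluoride (F⁻): pKₐ(HF) ≈ 3.2 — small and strongly basic; the poor halide leaving group
cyanide: pKₐ(HCN) ≈ 9.2
hydroxide: pKₐ(H₂O) ≈ 15.7
NH₂⁻: pKₐ(NH₃) ≈ 38 — extremely strong base; never a leaving group
methyl carbanion (CH₃⁻): pKₐ(CH₄) ≈ 48
Listed from poorest to best leaving group as asked.

methyl carbanion (CH₃⁻) < NH₂⁻ < hydroxide < cyanide < fluoride (F⁻) < Cl⁻ < molecular nitrogen (N₂)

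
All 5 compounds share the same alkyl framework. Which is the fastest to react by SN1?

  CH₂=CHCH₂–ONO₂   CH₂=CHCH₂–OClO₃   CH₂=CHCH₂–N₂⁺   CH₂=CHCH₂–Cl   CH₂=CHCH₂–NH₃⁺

Same R in every case — rank the leaving groups.
Leaving-group ability tracks the stability of the departed species; conjugate-acid pKₐ is the usual yardstick (lower pKₐ → better LG).
CH₂=CHCH₂–N₂⁺ loses N₂: no meaningful conjugate acid; N₂ departs as an exceptionally stable neutral molecule
CH₂=CHCH₂–OClO₃ loses ClO₄⁻: pKₐ(HClO₄) ≈ -10
CH₂=CHCH₂–Cl loses Cl⁻: pKₐ(HCl) ≈ -7
CH₂=CHCH₂–ONO₂ loses NO₃⁻: pKₐ(HNO₃) ≈ -1.3
CH₂=CHCH₂–NH₃⁺ loses NH₃: pKₐ(NH₄⁺) ≈ 9.2

CH₂=CHCH₂–N₂⁺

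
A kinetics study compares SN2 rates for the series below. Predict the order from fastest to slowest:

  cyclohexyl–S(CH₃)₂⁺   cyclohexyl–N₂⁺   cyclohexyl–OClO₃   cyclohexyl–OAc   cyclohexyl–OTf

Same R in every case — rank the leaving groups.
A good leaving group is a weak base: the lower the pKₐ of its conjugate acid, the more readily it departs.
cyclohexyl–N₂⁺ loses N₂: no meaningful conjugate acid; N₂ departs as an exceptionally stable neutral molecule
cyclohexyl–OTf loses OTf⁻: pKₐ(CF₃SO₃H (triflic acid)) ≈ -14
cyclohexyl–OClO₃ loses ClO₄⁻: pKₐ(HClO₄) ≈ -10
cyclohexyl–S(CH₃)₂⁺ loses SR'₂: pKₐ(R'₂SH⁺) ≈ -7
cyclohexyl–OAc loses AcO⁻: pKₐ(CH₃COOH) ≈ 4.8

cyclohexyl–N₂⁺ > cyclohexyl–OTf > cyclohexyl–OClO₃ > cyclohexyl–S(CH₃)₂⁺ > cyclohexyl–OAc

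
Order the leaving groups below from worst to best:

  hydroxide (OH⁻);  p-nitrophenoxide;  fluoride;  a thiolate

hydroxide (OH⁻) < a thiolate < p-nitrophenoxide < fluoride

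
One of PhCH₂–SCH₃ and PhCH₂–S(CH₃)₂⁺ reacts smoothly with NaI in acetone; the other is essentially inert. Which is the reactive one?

PhCH₂–S(CH₃)₂⁺

From PhCH₂–SCH₃ the departing group would be RS⁻ (pKₐ(RSH (a thiol)) ≈ 10.5). Moderately basic; rarely leaves without activation.
From PhCH₂–S(CH₃)₂⁺ the leaving group is SR'₂ (pKₐ(R'₂SH⁺) ≈ -7). Neutral; leaves from a sulfonium salt (R–SR'₂⁺).
(In practice PhCH₂–S(CH₃)₂⁺ is made from PhCH₂–SCH₃ by S-methylation with CH₃I, allowing neutral dimethyl sulfide, rather than methanethiolate, to depart.)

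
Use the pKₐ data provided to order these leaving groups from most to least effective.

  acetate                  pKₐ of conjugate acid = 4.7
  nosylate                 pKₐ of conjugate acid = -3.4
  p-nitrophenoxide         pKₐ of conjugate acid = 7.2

Lower conjugate-acid pKₐ ⇒ weaker base ⇒ better leaving group.
Sorting by the given values: nosylate (-3.4), acetate (4.7), p-nitrophenoxide (7.2).

nosylate > acetate > p-nitrophenoxide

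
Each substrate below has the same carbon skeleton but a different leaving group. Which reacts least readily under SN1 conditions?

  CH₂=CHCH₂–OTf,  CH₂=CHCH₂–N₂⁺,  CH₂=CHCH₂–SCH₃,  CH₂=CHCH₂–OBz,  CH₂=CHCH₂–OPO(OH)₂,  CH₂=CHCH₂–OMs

The skeletons are identical, so relative rate is governed entirely by leaving-group ability.
A good leaving group is a weak base: the lower the pKₐ of its conjugate acid, the more readily it departs.
CH₂=CHCH₂–N₂⁺ loses N₂: no meaningful conjugate acid; N₂ departs as an exceptionally stable neutral molecule
CH₂=CHCH₂–OTf loses OTf⁻: pKₐ(CF₃SO₃H (triflic acid)) ≈ -14
CH₂=CHCH₂–OMs loses OMs⁻: pKₐ(CH₃SO₃H (MsOH)) ≈ -1.9
CH₂=CHCH₂–OPO(OH)₂ loses H₂PO₄⁻: pKₐ(H₃PO₄) ≈ 2.1
CH₂=CHCH₂–OBz loses PhCOO⁻: pKₐ(C₆H₅COOH) ≈ 4.2
CH₂=CHCH₂–SCH₃ loses RS⁻: pKₐ(RSH (a thiol)) ≈ 10.5

CH₂=CHCH₂–SCH₃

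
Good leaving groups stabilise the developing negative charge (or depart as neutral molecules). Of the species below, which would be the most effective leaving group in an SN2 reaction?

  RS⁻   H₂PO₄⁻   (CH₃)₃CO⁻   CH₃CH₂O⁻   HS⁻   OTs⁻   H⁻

OTs⁻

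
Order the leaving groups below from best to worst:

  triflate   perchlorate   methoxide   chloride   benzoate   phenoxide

A good leaving group is a weak base: the lower the pKₐ of its conjugate acid, the more readily it departs.
triflate: pKₐ(CF₃SO₃H (triflic acid)) ≈ -14
perchlorate: pKₐ(HClO₄) ≈ -10
chloride: pKₐ(HCl) ≈ -7
benzoate: pKₐ(C₆H₅COOH) ≈ 4.2
phenoxide: pKₐ(C₆H₅OH (phenol)) ≈ 10
methoxide: pKₐ(CH₃OH) ≈ 15.5

triflate > perchlorate > chloride > benzoate > phenoxide > methoxide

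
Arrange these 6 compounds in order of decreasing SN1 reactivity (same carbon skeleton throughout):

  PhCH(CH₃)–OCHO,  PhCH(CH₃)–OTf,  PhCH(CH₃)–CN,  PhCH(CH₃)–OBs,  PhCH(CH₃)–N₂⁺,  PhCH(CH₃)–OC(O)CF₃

Same R in every case — rank the leaving groups.
Leaving-group ability tracks the stability of the departed species; conjugate-acid pKₐ is the usual yardstick (lower pKₐ → better LG).
PhCH(CH₃)–N₂⁺ loses N₂: no meaningful conjugate acid; N₂ departs as an exceptionally stable neutral molecule
PhCH(CH₃)–OTf loses OTf⁻: pKₐ(CF₃SO₃H (triflic acid)) ≈ -14
PhCH(CH₃)–OBs loses OBs⁻: pKₐ(p-BrC₆H₄SO₃H) ≈ -2.8
PhCH(CH₃)–OC(O)CF₃ loses CF₃COO⁻: pKₐ(CF₃COOH) ≈ 0.2
PhCH(CH₃)–OCHO loses HCOO⁻: pKₐ(HCOOH) ≈ 3.8
PhCH(CH₃)–CN loses CN⁻: pKₐ(HCN) ≈ 9.2

PhCH(CH₃)–N₂⁺ > PhCH(CH₃)–OTf > PhCH(CH₃)–OBs > PhCH(CH₃)–OC(O)CF₃ > PhCH(CH₃)–OCHO > PhCH(CH₃)–CN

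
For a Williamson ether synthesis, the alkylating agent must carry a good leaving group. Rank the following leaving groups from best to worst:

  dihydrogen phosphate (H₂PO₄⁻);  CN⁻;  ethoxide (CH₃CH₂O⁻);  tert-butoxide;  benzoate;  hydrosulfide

dihydrogen phosphate (H₂PO₄⁻) > benzoate > hydrosulfide > CN⁻ > ethoxide (CH₃CH₂O⁻) > tert-butoxide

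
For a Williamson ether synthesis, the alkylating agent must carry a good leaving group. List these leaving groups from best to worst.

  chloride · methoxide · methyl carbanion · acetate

Leaving-group ability tracks the stability of the departed species; conjugate-acid pKₐ is the usual yardstick (lower pKₐ → better LG).
chloride: pKₐ(HCl) ≈ -7
acetate: pKₐ(CH₃COOH) ≈ 4.8 — resonance-stabilised but still a weak base
methoxide: pKₐ(CH₃OH) ≈ 15.5
methyl carbanion: pKₐ(CH₄) ≈ 48

chloride > acetate > methoxide > methyl carbanion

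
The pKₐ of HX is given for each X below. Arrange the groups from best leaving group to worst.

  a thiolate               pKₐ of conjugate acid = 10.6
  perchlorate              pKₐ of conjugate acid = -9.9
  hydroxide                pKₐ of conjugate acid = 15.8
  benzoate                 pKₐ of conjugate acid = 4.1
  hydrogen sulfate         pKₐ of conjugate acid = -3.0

perchlorate > hydrogen sulfate > benzoate > a thiolate > hydroxide

Lower conjugate-acid pKₐ ⇒ weaker base ⇒ better leaving group.
Sorting by the given values: perchlorate (-9.9), hydrogen sulfate (-3.0), benzoate (4.1), a thiolate (10.6), hydroxide (15.8).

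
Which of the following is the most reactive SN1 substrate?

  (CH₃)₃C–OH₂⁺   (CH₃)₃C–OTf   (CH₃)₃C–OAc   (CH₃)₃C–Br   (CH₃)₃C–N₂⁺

With the same alkyl group throughout, only the leaving group differentiates the rates.
Rank by basicity of the departing species: weakest base leaves most easily.
(CH₃)₃C–N₂⁺ loses N₂: no meaningful conjugate acid; N₂ departs as an exceptionally stable neutral molecule
(CH₃)₃C–OTf loses OTf⁻: pKₐ(CF₃SO₃H (triflic acid)) ≈ -14
(CH₃)₃C–Br loses Br⁻: pKₐ(HBr) ≈ -9
(CH₃)₃C–OH₂⁺ loses H₂O: pKₐ(H₃O⁺) ≈ -1.7
(CH₃)₃C–OAc loses AcO⁻: pKₐ(CH₃COOH) ≈ 4.8

(CH₃)₃C–N₂⁺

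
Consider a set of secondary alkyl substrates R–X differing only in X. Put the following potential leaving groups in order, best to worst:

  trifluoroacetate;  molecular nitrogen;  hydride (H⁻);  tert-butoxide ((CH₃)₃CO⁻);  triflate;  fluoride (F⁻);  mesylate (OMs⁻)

The more stable X⁻ (or X) is on its own — i.e. the weaker a base it is — the better a leaving group it makes.
molecular nitrogen: no meaningful conjugate acid; N₂ departs as an exceptionally stable neutral molecule
triflate: pKₐ(CF₃SO₃H (triflic acid)) ≈ -14
mesylate (OMs⁻): pKₐ(CH₃SO₃H (MsOH)) ≈ -1.9
trifluoroacetate: pKₐ(CF₃COOH) ≈ 0.2
fluoride (F⁻): pKₐ(HF) ≈ 3.2
tert-butoxide ((CH₃)₃CO⁻): pKₐ(t-BuOH) ≈ 18
hydride (H⁻): pKₐ(H₂) ≈ 36

molecular nitrogen > triflate > mesylate (OMs⁻) > trifluoroacetate > fluoride (F⁻) > tert-butoxide ((CH₃)₃CO⁻) > hydride (H⁻)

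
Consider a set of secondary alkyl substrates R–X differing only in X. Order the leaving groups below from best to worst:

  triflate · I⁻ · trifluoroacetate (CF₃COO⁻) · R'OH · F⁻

triflate > I⁻ > R'OH > trifluoroacetate (CF₃COO⁻) > F⁻

Leaving-group ability tracks the stability of the departed species; conjugate-acid pKₐ is the usual yardstick (lower pKₐ → better LG).
triflate: pKₐ(CF₃SO₃H (triflic acid)) ≈ -14 — charge spread over three oxygens and a CF₃ group; the premier leaving group in synthesis
I⁻: pKₐ(HI) ≈ -10
R'OH: pKₐ(R'OH₂⁺) ≈ -2.4 — neutral; leaves from a protonated ether (an oxonium ion, R–O(H)R'⁺)
trifluoroacetate (CF₃COO⁻): pKₐ(CF₃COOH) ≈ 0.2 — strongly electron-withdrawing CF₃ stabilises the carboxylate
F⁻: pKₐ(HF) ≈ 3.2 — small and strongly basic; the poor halide leaving group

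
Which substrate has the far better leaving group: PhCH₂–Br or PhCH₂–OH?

PhCH₂–Br

From PhCH₂–OH the departing group would be OH⁻ (pKₐ(H₂O) ≈ 15.7). Strong base; essentially never leaves without prior activation.
From PhCH₂–Br the leaving group is Br⁻ (pKₐ(HBr) ≈ -9). Weak base; good leaving group.
(In practice PhCH₂–Br is made from PhCH₂–OH by treatment with PBr₃, replacing the hydroxyl with bromide.)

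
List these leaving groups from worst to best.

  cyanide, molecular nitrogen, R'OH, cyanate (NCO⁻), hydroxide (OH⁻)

molecular nitrogen: no meaningful conjugate acid; N₂ departs as an exceptionally stable neutral molecule
R'OH: pKₐ(R'OH₂⁺) ≈ -2.4
cyanate (NCO⁻): pKₐ(HOCN) ≈ 3.5
cyanide: pKₐ(HCN) ≈ 9.2
hydroxide (OH⁻): pKₐ(H₂O) ≈ 15.7
Reversing gives the worst-to-best order requested.

hydroxide (OH⁻) < cyanide < cyanate (NCO⁻) < R'OH < molecular nitrogen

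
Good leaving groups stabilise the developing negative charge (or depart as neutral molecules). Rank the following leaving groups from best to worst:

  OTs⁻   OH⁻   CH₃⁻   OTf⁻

Rank by basicity of the departing species: weakest base leaves most easily.
OTf⁻: pKₐ(CF₃SO₃H (triflic acid)) ≈ -14
OTs⁻: pKₐ(p-CH₃C₆H₄SO₃H (TsOH)) ≈ -2.8
OH⁻: pKₐ(H₂O) ≈ 15.7
CH₃⁻: pKₐ(CH₄) ≈ 48

OTf⁻ > OTs⁻ > OH⁻ > CH₃⁻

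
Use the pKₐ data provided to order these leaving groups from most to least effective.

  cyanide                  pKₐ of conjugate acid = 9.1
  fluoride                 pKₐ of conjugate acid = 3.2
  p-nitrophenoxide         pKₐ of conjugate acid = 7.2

Lower conjugate-acid pKₐ ⇒ weaker base ⇒ better leaving group.
Sorting by the given values: fluoride (3.2), p-nitrophenoxide (7.2), cyanide (9.1).

fluoride > p-nitrophenoxide > cyanide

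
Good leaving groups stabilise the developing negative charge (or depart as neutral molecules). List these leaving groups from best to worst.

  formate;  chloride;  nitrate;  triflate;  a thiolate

triflate > chloride > nitrate > formate > a thiolate

A good leaving group is a weak base: the lower the pKₐ of its conjugate acid, the more readily it departs.
triflate: pKₐ(CF₃SO₃H (triflic acid)) ≈ -14 — charge spread over three oxygens and a CF₃ group; the premier leaving group in synthesis
chloride: pKₐ(HCl) ≈ -7
nitrate: pKₐ(HNO₃) ≈ -1.3 — resonance-delocalised over three oxygens
formate: pKₐ(HCOOH) ≈ 3.8 — resonance-stabilised carboxylate
a thiolate: pKₐ(RSH (a thiol)) ≈ 10.5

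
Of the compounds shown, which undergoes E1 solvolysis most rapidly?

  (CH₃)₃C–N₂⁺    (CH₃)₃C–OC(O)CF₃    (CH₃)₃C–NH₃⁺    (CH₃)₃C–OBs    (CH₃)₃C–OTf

(CH₃)₃C–N₂⁺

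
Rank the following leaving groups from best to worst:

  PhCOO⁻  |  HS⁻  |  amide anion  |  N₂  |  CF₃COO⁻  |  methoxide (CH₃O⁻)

Rank by basicity of the departing species: weakest base leaves most easily.
N₂: no meaningful conjugate acid; N₂ departs as an exceptionally stable neutral molecule
CF₃COO⁻: pKₐ(CF₃COOH) ≈ 0.2
PhCOO⁻: pKₐ(C₆H₅COOH) ≈ 4.2 — aryl carboxylate
HS⁻: pKₐ(H₂S) ≈ 7
methoxide (CH₃O⁻): pKₐ(CH₃OH) ≈ 15.5
amide anion: pKₐ(NH₃) ≈ 38 — extremely strong base; never a leaving group

N₂ > CF₃COO⁻ > PhCOO⁻ > HS⁻ > methoxide (CH₃O⁻) > amide anion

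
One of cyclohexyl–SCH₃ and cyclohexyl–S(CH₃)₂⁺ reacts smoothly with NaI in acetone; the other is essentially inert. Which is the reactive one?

cyclohexyl–S(CH₃)₂⁺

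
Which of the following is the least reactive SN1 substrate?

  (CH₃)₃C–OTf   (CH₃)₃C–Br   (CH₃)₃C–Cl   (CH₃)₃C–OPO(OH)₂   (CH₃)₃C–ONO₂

(CH₃)₃C–OPO(OH)₂

The skeletons are identical, so relative rate is governed entirely by leaving-group ability.
A good leaving group is a weak base: the lower the pKₐ of its conjugate acid, the more readily it departs.
(CH₃)₃C–OTf loses OTf⁻: pKₐ(CF₃SO₃H (triflic acid)) ≈ -14
(CH₃)₃C–Br loses Br⁻: pKₐ(HBr) ≈ -9
(CH₃)₃C–Cl loses Cl⁻: pKₐ(HCl) ≈ -7
(CH₃)₃C–ONO₂ loses NO₃⁻: pKₐ(HNO₃) ≈ -1.3
(CH₃)₃C–OPO(OH)₂ loses H₂PO₄⁻: pKₐ(H₃PO₄) ≈ 2.1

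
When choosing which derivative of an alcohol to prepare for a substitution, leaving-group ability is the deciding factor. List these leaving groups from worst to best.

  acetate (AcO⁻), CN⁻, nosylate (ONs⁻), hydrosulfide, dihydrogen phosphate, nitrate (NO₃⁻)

nosylate (ONs⁻): pKₐ(p-O₂NC₆H₄SO₃H) ≈ -3.5
nitrate (NO₃⁻): pKₐ(HNO₃) ≈ -1.3
dihydrogen phosphate: pKₐ(H₃PO₄) ≈ 2.1
acetate (AcO⁻): pKₐ(CH₃COOH) ≈ 4.8
hydrosulfide: pKₐ(H₂S) ≈ 7
CN⁻: pKₐ(HCN) ≈ 9.2
The question asks for worst first, so the sequence is read in increasing leaving-group ability.

CN⁻ < hydrosulfide < acetate (AcO⁻) < dihydrogen phosphate < nitrate (NO₃⁻) < nosylate (ONs⁻)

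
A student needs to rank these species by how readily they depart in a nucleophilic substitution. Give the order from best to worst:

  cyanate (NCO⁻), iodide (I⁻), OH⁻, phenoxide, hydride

iodide (I⁻) > cyanate (NCO⁻) > phenoxide > OH⁻ > hydride

iodide (I⁻): pKₐ(HI) ≈ -10 — large, highly polarisable; very weak base
cyanate (NCO⁻): pKₐ(HOCN) ≈ 3.5 — resonance between N and O
phenoxide: pKₐ(C₆H₅OH (phenol)) ≈ 10 — resonance into the ring helps, but still a poor LG
OH⁻: pKₐ(H₂O) ≈ 15.7
hydride: pKₐ(H₂) ≈ 36 — extremely strong base; leaves only in special hydride-transfer contexts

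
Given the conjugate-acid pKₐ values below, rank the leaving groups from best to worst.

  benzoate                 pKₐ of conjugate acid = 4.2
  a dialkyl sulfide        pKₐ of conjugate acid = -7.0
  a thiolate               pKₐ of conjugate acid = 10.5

a dialkyl sulfide > benzoate > a thiolate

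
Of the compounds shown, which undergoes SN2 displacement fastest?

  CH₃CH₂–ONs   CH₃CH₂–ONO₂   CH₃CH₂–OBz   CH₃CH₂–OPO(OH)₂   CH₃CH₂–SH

Same R in every case — rank the leaving groups.
The more stable X⁻ (or X) is on its own — i.e. the weaker a base it is — the better a leaving group it makes.
CH₃CH₂–ONs loses ONs⁻: pKₐ(p-O₂NC₆H₄SO₃H) ≈ -3.5
CH₃CH₂–ONO₂ loses NO₃⁻: pKₐ(HNO₃) ≈ -1.3
CH₃CH₂–OPO(OH)₂ loses H₂PO₄⁻: pKₐ(H₃PO₄) ≈ 2.1
CH₃CH₂–OBz loses PhCOO⁻: pKₐ(C₆H₅COOH) ≈ 4.2
CH₃CH₂–SH loses HS⁻: pKₐ(H₂S) ≈ 7

CH₃CH₂–ONs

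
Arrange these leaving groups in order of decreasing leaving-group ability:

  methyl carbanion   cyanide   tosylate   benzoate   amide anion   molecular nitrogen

Leaving-group ability tracks the stability of the departed species; conjugate-acid pKₐ is the usual yardstick (lower pKₐ → better LG).
molecular nitrogen: no meaningful conjugate acid; N₂ departs as an exceptionally stable neutral molecule
tosylate: pKₐ(p-CH₃C₆H₄SO₃H (TsOH)) ≈ -2.8 — resonance-delocalised arenesulfonate
benzoate: pKₐ(C₆H₅COOH) ≈ 4.2
cyanide: pKₐ(HCN) ≈ 9.2
amide anion: pKₐ(NH₃) ≈ 38
methyl carbanion: pKₐ(CH₄) ≈ 48 — unstabilised carbanion; the worst conceivable leaving group

molecular nitrogen > tosylate > benzoate > cyanide > amide anion > methyl carbanion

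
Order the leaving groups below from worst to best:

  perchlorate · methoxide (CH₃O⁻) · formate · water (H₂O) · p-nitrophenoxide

methoxide (CH₃O⁻) < p-nitrophenoxide < formate < water (H₂O) < perchlorate

perchlorate: pKₐ(HClO₄) ≈ -10 — extremely weak base; rarely used for safety reasons
water (H₂O): pKₐ(H₃O⁺) ≈ -1.7 — neutral; leaves from a protonated alcohol (R–OH₂⁺)
formate: pKₐ(HCOOH) ≈ 3.8 — resonance-stabilised carboxylate
p-nitrophenoxide: pKₐ(p-nitrophenol) ≈ 7.2 — nitro group delocalises the charge; the classic chromogenic LG
methoxide (CH₃O⁻): pKₐ(CH₃OH) ≈ 15.5 — strong base; alkoxides do not leave unassisted
Listed from poorest to best leaving group as asked.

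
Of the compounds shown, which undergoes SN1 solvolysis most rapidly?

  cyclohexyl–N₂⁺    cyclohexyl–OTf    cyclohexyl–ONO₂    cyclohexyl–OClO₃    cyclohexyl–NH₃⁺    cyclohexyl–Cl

cyclohexyl–N₂⁺

With the same alkyl group throughout, only the leaving group differentiates the rates.
Rank by basicity of the departing species: weakest base leaves most easily.
cyclohexyl–N₂⁺ loses N₂: no meaningful conjugate acid; N₂ departs as an exceptionally stable neutral molecule
cyclohexyl–OTf loses OTf⁻: pKₐ(CF₃SO₃H (triflic acid)) ≈ -14
cyclohexyl–OClO₃ loses ClO₄⁻: pKₐ(HClO₄) ≈ -10
cyclohexyl–Cl loses Cl⁻: pKₐ(HCl) ≈ -7
cyclohexyl–ONO₂ loses NO₃⁻: pKₐ(HNO₃) ≈ -1.3
cyclohexyl–NH₃⁺ loses NH₃: pKₐ(NH₄⁺) ≈ 9.2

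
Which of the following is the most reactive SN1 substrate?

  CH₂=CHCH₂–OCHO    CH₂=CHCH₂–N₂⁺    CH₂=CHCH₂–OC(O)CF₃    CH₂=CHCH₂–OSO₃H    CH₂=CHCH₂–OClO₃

CH₂=CHCH₂–N₂⁺

With the same alkyl group throughout, only the leaving group differentiates the rates.
Rank by basicity of the departing species: weakest base leaves most easily.
CH₂=CHCH₂–N₂⁺ loses N₂: no meaningful conjugate acid; N₂ departs as an exceptionally stable neutral molecule
CH₂=CHCH₂–OClO₃ loses ClO₄⁻: pKₐ(HClO₄) ≈ -10
CH₂=CHCH₂–OSO₃H loses HSO₄⁻: pKₐ(H₂SO₄) ≈ -3
CH₂=CHCH₂–OC(O)CF₃ loses CF₃COO⁻: pKₐ(CF₃COOH) ≈ 0.2
CH₂=CHCH₂–OCHO loses HCOO⁻: pKₐ(HCOOH) ≈ 3.8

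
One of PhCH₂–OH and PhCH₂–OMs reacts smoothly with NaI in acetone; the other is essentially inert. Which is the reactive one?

From PhCH₂–OH the departing group would be OH⁻ (pKₐ(H₂O) ≈ 15.7). Strong base; essentially never leaves without prior activation.
From PhCH₂–OMs the leaving group is OMs⁻ (pKₐ(CH₃SO₃H (MsOH)) ≈ -1.9). Resonance-delocalised alkanesulfonate.
(In practice PhCH₂–OMs is made from PhCH₂–OH by treatment with MsCl / Et₃N, converting the hydroxyl into a mesylate.)

PhCH₂–OMs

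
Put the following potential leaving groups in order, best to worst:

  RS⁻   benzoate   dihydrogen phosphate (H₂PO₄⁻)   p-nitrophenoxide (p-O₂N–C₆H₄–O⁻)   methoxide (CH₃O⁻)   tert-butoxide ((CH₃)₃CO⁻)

dihydrogen phosphate (H₂PO₄⁻) > benzoate > p-nitrophenoxide (p-O₂N–C₆H₄–O⁻) > RS⁻ > methoxide (CH₃O⁻) > tert-butoxide ((CH₃)₃CO⁻)

dihydrogen phosphate (H₂PO₄⁻): pKₐ(H₃PO₄) ≈ 2.1 — moderate base; biological leaving group after further activation
benzoate: pKₐ(C₆H₅COOH) ≈ 4.2 — aryl carboxylate
p-nitrophenoxide (p-O₂N–C₆H₄–O⁻): pKₐ(p-nitrophenol) ≈ 7.2 — nitro group delocalises the charge; the classic chromogenic LG
RS⁻: pKₐ(RSH (a thiol)) ≈ 10.5
methoxide (CH₃O⁻): pKₐ(CH₃OH) ≈ 15.5 — strong base; alkoxides do not leave unassisted
tert-butoxide ((CH₃)₃CO⁻): pKₐ(t-BuOH) ≈ 18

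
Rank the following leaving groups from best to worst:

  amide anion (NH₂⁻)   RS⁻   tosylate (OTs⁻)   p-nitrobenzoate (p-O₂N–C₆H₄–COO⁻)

tosylate (OTs⁻) > p-nitrobenzoate (p-O₂N–C₆H₄–COO⁻) > RS⁻ > amide anion (NH₂⁻)

Rank by basicity of the departing species: weakest base leaves most easily.
tosylate (OTs⁻): pKₐ(p-CH₃C₆H₄SO₃H (TsOH)) ≈ -2.8 — resonance-delocalised arenesulfonate
p-nitrobenzoate (p-O₂N–C₆H₄–COO⁻): pKₐ(p-nitrobenzoic acid) ≈ 3.4
RS⁻: pKₐ(RSH (a thiol)) ≈ 10.5
amide anion (NH₂⁻): pKₐ(NH₃) ≈ 38 — extremely strong base; never a leaving group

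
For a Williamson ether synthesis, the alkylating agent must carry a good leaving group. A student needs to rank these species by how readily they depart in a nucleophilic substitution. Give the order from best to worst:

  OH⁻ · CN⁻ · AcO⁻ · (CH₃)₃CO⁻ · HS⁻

AcO⁻ > HS⁻ > CN⁻ > OH⁻ > (CH₃)₃CO⁻

Leaving-group ability tracks the stability of the departed species; conjugate-acid pKₐ is the usual yardstick (lower pKₐ → better LG).
AcO⁻: pKₐ(CH₃COOH) ≈ 4.8
HS⁻: pKₐ(H₂S) ≈ 7
CN⁻: pKₐ(HCN) ≈ 9.2
OH⁻: pKₐ(H₂O) ≈ 15.7
(CH₃)₃CO⁻: pKₐ(t-BuOH) ≈ 18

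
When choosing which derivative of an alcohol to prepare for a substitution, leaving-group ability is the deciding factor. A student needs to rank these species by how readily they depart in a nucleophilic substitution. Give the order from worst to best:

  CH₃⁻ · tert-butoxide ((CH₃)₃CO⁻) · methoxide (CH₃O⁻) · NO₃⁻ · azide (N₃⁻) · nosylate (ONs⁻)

nosylate (ONs⁻): pKₐ(p-O₂NC₆H₄SO₃H) ≈ -3.5 — p-nitro group further stabilises the sulfonate
NO₃⁻: pKₐ(HNO₃) ≈ -1.3
azide (N₃⁻): pKₐ(HN₃) ≈ 4.7 — linear, resonance-stabilised
methoxide (CH₃O⁻): pKₐ(CH₃OH) ≈ 15.5
tert-butoxide ((CH₃)₃CO⁻): pKₐ(t-BuOH) ≈ 18 — bulky, strongly basic alkoxide
CH₃⁻: pKₐ(CH₄) ≈ 48 — unstabilised carbanion; the worst conceivable leaving group
The question asks for worst first, so the sequence is read in increasing leaving-group ability.

CH₃⁻ < tert-butoxide ((CH₃)₃CO⁻) < methoxide (CH₃O⁻) < azide (N₃⁻) < NO₃⁻ < nosylate (ONs⁻)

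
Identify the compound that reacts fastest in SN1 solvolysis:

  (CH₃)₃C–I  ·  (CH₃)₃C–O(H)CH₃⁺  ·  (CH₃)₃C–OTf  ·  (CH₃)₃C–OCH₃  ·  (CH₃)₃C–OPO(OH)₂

With the same alkyl group throughout, only the leaving group differentiates the rates.
Leaving-group ability tracks the stability of the departed species; conjugate-acid pKₐ is the usual yardstick (lower pKₐ → better LG).
(CH₃)₃C–OTf loses OTf⁻: pKₐ(CF₃SO₃H (triflic acid)) ≈ -14
(CH₃)₃C–I loses I⁻: pKₐ(HI) ≈ -10
(CH₃)₃C–O(H)CH₃⁺ loses R'OH: pKₐ(R'OH₂⁺) ≈ -2.4
(CH₃)₃C–OPO(OH)₂ loses H₂PO₄⁻: pKₐ(H₃PO₄) ≈ 2.1
(CH₃)₃C–OCH₃ loses CH₃O⁻: pKₐ(CH₃OH) ≈ 15.5

(CH₃)₃C–OTf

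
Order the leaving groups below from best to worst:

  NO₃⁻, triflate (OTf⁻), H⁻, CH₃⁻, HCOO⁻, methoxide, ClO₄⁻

triflate (OTf⁻) > ClO₄⁻ > NO₃⁻ > HCOO⁻ > methoxide > H⁻ > CH₃⁻

triflate (OTf⁻): pKₐ(CF₃SO₃H (triflic acid)) ≈ -14
ClO₄⁻: pKₐ(HClO₄) ≈ -10
NO₃⁻: pKₐ(HNO₃) ≈ -1.3
HCOO⁻: pKₐ(HCOOH) ≈ 3.8
methoxide: pKₐ(CH₃OH) ≈ 15.5
H⁻: pKₐ(H₂) ≈ 36
CH₃⁻: pKₐ(CH₄) ≈ 48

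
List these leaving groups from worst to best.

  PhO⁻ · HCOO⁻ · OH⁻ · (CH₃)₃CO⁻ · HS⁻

HCOO⁻: pKₐ(HCOOH) ≈ 3.8 — resonance-stabilised carboxylate
HS⁻: pKₐ(H₂S) ≈ 7 — larger and more polarisable than the oxygen analogue
PhO⁻: pKₐ(C₆H₅OH (phenol)) ≈ 10 — resonance into the ring helps, but still a poor LG
OH⁻: pKₐ(H₂O) ≈ 15.7 — strong base; essentially never leaves without prior activation
(CH₃)₃CO⁻: pKₐ(t-BuOH) ≈ 18
Reversing gives the worst-to-best order requested.

(CH₃)₃CO⁻ < OH⁻ < PhO⁻ < HS⁻ < HCOO⁻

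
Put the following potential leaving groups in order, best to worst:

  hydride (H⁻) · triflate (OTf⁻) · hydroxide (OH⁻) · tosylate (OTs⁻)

Rank by basicity of the departing species: weakest base leaves most easily.
triflate (OTf⁻): pKₐ(CF₃SO₃H (triflic acid)) ≈ -14 — charge spread over three oxygens and a CF₃ group; the premier leaving group in synthesis
tosylate (OTs⁻): pKₐ(p-CH₃C₆H₄SO₃H (TsOH)) ≈ -2.8
hydroxide (OH⁻): pKₐ(H₂O) ≈ 15.7
hydride (H⁻): pKₐ(H₂) ≈ 36 — extremely strong base; leaves only in special hydride-transfer contexts

triflate (OTf⁻) > tosylate (OTs⁻) > hydroxide (OH⁻) > hydride (H⁻)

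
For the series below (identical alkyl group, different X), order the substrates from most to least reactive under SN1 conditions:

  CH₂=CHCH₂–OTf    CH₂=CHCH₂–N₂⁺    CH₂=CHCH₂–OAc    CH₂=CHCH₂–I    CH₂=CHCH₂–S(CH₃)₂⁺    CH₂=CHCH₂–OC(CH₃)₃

With the same alkyl group throughout, only the leaving group differentiates the rates.
Leaving-group ability tracks the stability of the departed species; conjugate-acid pKₐ is the usual yardstick (lower pKₐ → better LG).
CH₂=CHCH₂–N₂⁺ loses N₂: no meaningful conjugate acid; N₂ departs as an exceptionally stable neutral molecule
CH₂=CHCH₂–OTf loses OTf⁻: pKₐ(CF₃SO₃H (triflic acid)) ≈ -14
CH₂=CHCH₂–I loses I⁻: pKₐ(HI) ≈ -10
CH₂=CHCH₂–S(CH₃)₂⁺ loses SR'₂: pKₐ(R'₂SH⁺) ≈ -7
CH₂=CHCH₂–OAc loses AcO⁻: pKₐ(CH₃COOH) ≈ 4.8
CH₂=CHCH₂–OC(CH₃)₃ loses (CH₃)₃CO⁻: pKₐ(t-BuOH) ≈ 18

CH₂=CHCH₂–N₂⁺ > CH₂=CHCH₂–OTf > CH₂=CHCH₂–I > CH₂=CHCH₂–S(CH₃)₂⁺ > CH₂=CHCH₂–OAc > CH₂=CHCH₂–OC(CH₃)₃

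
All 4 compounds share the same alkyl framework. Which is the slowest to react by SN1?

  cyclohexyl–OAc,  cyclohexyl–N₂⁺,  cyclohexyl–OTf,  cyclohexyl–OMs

With the same alkyl group throughout, only the leaving group differentiates the rates.
Leaving-group ability tracks the stability of the departed species; conjugate-acid pKₐ is the usual yardstick (lower pKₐ → better LG).
cyclohexyl–N₂⁺ loses N₂: no meaningful conjugate acid; N₂ departs as an exceptionally stable neutral molecule
cyclohexyl–OTf loses OTf⁻: pKₐ(CF₃SO₃H (triflic acid)) ≈ -14
cyclohexyl–OMs loses OMs⁻: pKₐ(CH₃SO₃H (MsOH)) ≈ -1.9
cyclohexyl–OAc loses AcO⁻: pKₐ(CH₃COOH) ≈ 4.8

cyclohexyl–OAc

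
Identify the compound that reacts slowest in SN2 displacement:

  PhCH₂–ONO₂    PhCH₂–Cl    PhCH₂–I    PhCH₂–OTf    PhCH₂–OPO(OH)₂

PhCH₂–OPO(OH)₂

With the same alkyl group throughout, only the leaving group differentiates the rates.
Rank by basicity of the departing species: weakest base leaves most easily.
PhCH₂–OTf loses OTf⁻: pKₐ(CF₃SO₃H (triflic acid)) ≈ -14
PhCH₂–I loses I⁻: pKₐ(HI) ≈ -10
PhCH₂–Cl loses Cl⁻: pKₐ(HCl) ≈ -7
PhCH₂–ONO₂ loses NO₃⁻: pKₐ(HNO₃) ≈ -1.3
PhCH₂–OPO(OH)₂ loses H₂PO₄⁻: pKₐ(H₃PO₄) ≈ 2.1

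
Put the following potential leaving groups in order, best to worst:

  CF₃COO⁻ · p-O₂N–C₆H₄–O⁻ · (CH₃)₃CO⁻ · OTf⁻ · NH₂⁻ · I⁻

Rank by basicity of the departing species: weakest base leaves most easily.
OTf⁻: pKₐ(CF₃SO₃H (triflic acid)) ≈ -14
I⁻: pKₐ(HI) ≈ -10
CF₃COO⁻: pKₐ(CF₃COOH) ≈ 0.2
p-O₂N–C₆H₄–O⁻: pKₐ(p-nitrophenol) ≈ 7.2
(CH₃)₃CO⁻: pKₐ(t-BuOH) ≈ 18
NH₂⁻: pKₐ(NH₃) ≈ 38

OTf⁻ > I⁻ > CF₃COO⁻ > p-O₂N–C₆H₄–O⁻ > (CH₃)₃CO⁻ > NH₂⁻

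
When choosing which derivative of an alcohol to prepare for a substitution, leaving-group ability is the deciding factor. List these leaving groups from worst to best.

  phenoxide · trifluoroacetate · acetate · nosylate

A good leaving group is a weak base: the lower the pKₐ of its conjugate acid, the more readily it departs.
nosylate: pKₐ(p-O₂NC₆H₄SO₃H) ≈ -3.5
trifluoroacetate: pKₐ(CF₃COOH) ≈ 0.2
acetate: pKₐ(CH₃COOH) ≈ 4.8
phenoxide: pKₐ(C₆H₅OH (phenol)) ≈ 10
Listed from poorest to best leaving group as asked.

phenoxide < acetate < trifluoroacetate < nosylate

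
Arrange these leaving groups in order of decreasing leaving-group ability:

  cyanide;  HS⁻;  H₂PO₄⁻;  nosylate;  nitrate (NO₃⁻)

nosylate > nitrate (NO₃⁻) > H₂PO₄⁻ > HS⁻ > cyanide

nosylate: pKₐ(p-O₂NC₆H₄SO₃H) ≈ -3.5
nitrate (NO₃⁻): pKₐ(HNO₃) ≈ -1.3
H₂PO₄⁻: pKₐ(H₃PO₄) ≈ 2.1
HS⁻: pKₐ(H₂S) ≈ 7
cyanide: pKₐ(HCN) ≈ 9.2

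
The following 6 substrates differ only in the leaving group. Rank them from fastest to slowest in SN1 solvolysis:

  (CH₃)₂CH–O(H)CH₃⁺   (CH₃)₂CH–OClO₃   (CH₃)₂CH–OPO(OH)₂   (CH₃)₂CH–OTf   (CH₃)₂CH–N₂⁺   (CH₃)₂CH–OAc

(CH₃)₂CH–N₂⁺ > (CH₃)₂CH–OTf > (CH₃)₂CH–OClO₃ > (CH₃)₂CH–O(H)CH₃⁺ > (CH₃)₂CH–OPO(OH)₂ > (CH₃)₂CH–OAc

The skeletons are identical, so relative rate is governed entirely by leaving-group ability.
Leaving-group ability tracks the stability of the departed species; conjugate-acid pKₐ is the usual yardstick (lower pKₐ → better LG).
(CH₃)₂CH–N₂⁺ loses N₂: no meaningful conjugate acid; N₂ departs as an exceptionally stable neutral molecule
(CH₃)₂CH–OTf loses OTf⁻: pKₐ(CF₃SO₃H (triflic acid)) ≈ -14
(CH₃)₂CH–OClO₃ loses ClO₄⁻: pKₐ(HClO₄) ≈ -10
(CH₃)₂CH–O(H)CH₃⁺ loses R'OH: pKₐ(R'OH₂⁺) ≈ -2.4
(CH₃)₂CH–OPO(OH)₂ loses H₂PO₄⁻: pKₐ(H₃PO₄) ≈ 2.1
(CH₃)₂CH–OAc loses AcO⁻: pKₐ(CH₃COOH) ≈ 4.8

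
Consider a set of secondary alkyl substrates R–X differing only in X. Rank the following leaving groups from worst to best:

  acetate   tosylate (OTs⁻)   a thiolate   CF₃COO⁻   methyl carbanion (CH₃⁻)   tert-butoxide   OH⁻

methyl carbanion (CH₃⁻) < tert-butoxide < OH⁻ < a thiolate < acetate < CF₃COO⁻ < tosylate (OTs⁻)

A good leaving group is a weak base: the lower the pKₐ of its conjugate acid, the more readily it departs.
tosylate (OTs⁻): pKₐ(p-CH₃C₆H₄SO₃H (TsOH)) ≈ -2.8 — resonance-delocalised arenesulfonate
CF₃COO⁻: pKₐ(CF₃COOH) ≈ 0.2 — strongly electron-withdrawing CF₃ stabilises the carboxylate
acetate: pKₐ(CH₃COOH) ≈ 4.8 — resonance-stabilised but still a weak base
a thiolate: pKₐ(RSH (a thiol)) ≈ 10.5 — moderately basic; rarely leaves without activation
OH⁻: pKₐ(H₂O) ≈ 15.7 — strong base; essentially never leaves without prior activation
tert-butoxide: pKₐ(t-BuOH) ≈ 18
methyl carbanion (CH₃⁻): pKₐ(CH₄) ≈ 48 — unstabilised carbanion; the worst conceivable leaving group
The question asks for worst first, so the sequence is read in increasing leaving-group ability.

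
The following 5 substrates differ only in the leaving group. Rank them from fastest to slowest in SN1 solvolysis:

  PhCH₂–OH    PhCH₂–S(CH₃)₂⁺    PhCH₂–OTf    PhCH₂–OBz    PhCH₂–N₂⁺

PhCH₂–N₂⁺ > PhCH₂–OTf > PhCH₂–S(CH₃)₂⁺ > PhCH₂–OBz > PhCH₂–OH

The skeletons are identical, so relative rate is governed entirely by leaving-group ability.
The more stable X⁻ (or X) is on its own — i.e. the weaker a base it is — the better a leaving group it makes.
PhCH₂–N₂⁺ loses N₂: no meaningful conjugate acid; N₂ departs as an exceptionally stable neutral molecule
PhCH₂–OTf loses OTf⁻: pKₐ(CF₃SO₃H (triflic acid)) ≈ -14
PhCH₂–S(CH₃)₂⁺ loses SR'₂: pKₐ(R'₂SH⁺) ≈ -7
PhCH₂–OBz loses PhCOO⁻: pKₐ(C₆H₅COOH) ≈ 4.2
PhCH₂–OH loses OH⁻: pKₐ(H₂O) ≈ 15.7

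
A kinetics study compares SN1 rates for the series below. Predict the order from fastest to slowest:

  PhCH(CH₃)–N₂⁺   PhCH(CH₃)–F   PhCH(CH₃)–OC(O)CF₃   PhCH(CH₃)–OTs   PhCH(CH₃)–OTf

PhCH(CH₃)–N₂⁺ > PhCH(CH₃)–OTf > PhCH(CH₃)–OTs > PhCH(CH₃)–OC(O)CF₃ > PhCH(CH₃)–F

With the same alkyl group throughout, only the leaving group differentiates the rates.
Leaving-group ability tracks the stability of the departed species; conjugate-acid pKₐ is the usual yardstick (lower pKₐ → better LG).
PhCH(CH₃)–N₂⁺ loses N₂: no meaningful conjugate acid; N₂ departs as an exceptionally stable neutral molecule
PhCH(CH₃)–OTf loses OTf⁻: pKₐ(CF₃SO₃H (triflic acid)) ≈ -14
PhCH(CH₃)–OTs loses OTs⁻: pKₐ(p-CH₃C₆H₄SO₃H (TsOH)) ≈ -2.8
PhCH(CH₃)–OC(O)CF₃ loses CF₃COO⁻: pKₐ(CF₃COOH) ≈ 0.2
PhCH(CH₃)–F loses F⁻: pKₐ(HF) ≈ 3.2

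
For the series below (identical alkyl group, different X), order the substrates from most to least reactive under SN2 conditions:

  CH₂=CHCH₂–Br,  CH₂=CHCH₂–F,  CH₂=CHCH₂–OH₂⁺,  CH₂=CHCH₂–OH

CH₂=CHCH₂–Br > CH₂=CHCH₂–OH₂⁺ > CH₂=CHCH₂–F > CH₂=CHCH₂–OH

With the same alkyl group throughout, only the leaving group differentiates the rates.
Rank by basicity of the departing species: weakest base leaves most easily.
CH₂=CHCH₂–Br loses Br⁻: pKₐ(HBr) ≈ -9
CH₂=CHCH₂–OH₂⁺ loses H₂O: pKₐ(H₃O⁺) ≈ -1.7
CH₂=CHCH₂–F loses F⁻: pKₐ(HF) ≈ 3.2
CH₂=CHCH₂–OH loses OH⁻: pKₐ(H₂O) ≈ 15.7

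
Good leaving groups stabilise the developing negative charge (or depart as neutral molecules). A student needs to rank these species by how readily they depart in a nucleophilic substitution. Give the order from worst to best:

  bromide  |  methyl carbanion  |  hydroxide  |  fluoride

methyl carbanion < hydroxide < fluoride < bromide

The more stable X⁻ (or X) is on its own — i.e. the weaker a base it is — the better a leaving group it makes.
bromide: pKₐ(HBr) ≈ -9
fluoride: pKₐ(HF) ≈ 3.2
hydroxide: pKₐ(H₂O) ≈ 15.7 — strong base; essentially never leaves without prior activation
methyl carbanion: pKₐ(CH₄) ≈ 48 — unstabilised carbanion; the worst conceivable leaving group
The question asks for worst first, so the sequence is read in increasing leaving-group ability.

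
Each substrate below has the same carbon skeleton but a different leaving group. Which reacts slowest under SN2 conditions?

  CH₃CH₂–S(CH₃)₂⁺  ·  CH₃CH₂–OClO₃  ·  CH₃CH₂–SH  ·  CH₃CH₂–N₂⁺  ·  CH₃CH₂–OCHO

Identical carbon frameworks mean the comparison reduces to leaving-group quality.
Rank by basicity of the departing species: weakest base leaves most easily.
CH₃CH₂–N₂⁺ loses N₂: no meaningful conjugate acid; N₂ departs as an exceptionally stable neutral molecule
CH₃CH₂–OClO₃ loses ClO₄⁻: pKₐ(HClO₄) ≈ -10
CH₃CH₂–S(CH₃)₂⁺ loses SR'₂: pKₐ(R'₂SH⁺) ≈ -7
CH₃CH₂–OCHO loses HCOO⁻: pKₐ(HCOOH) ≈ 3.8
CH₃CH₂–SH loses HS⁻: pKₐ(H₂S) ≈ 7

CH₃CH₂–SH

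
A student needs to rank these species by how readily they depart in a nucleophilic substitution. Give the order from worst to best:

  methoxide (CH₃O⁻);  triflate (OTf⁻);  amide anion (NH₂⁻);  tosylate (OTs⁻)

Leaving-group ability tracks the stability of the departed species; conjugate-acid pKₐ is the usual yardstick (lower pKₐ → better LG).
triflate (OTf⁻): pKₐ(CF₃SO₃H (triflic acid)) ≈ -14
tosylate (OTs⁻): pKₐ(p-CH₃C₆H₄SO₃H (TsOH)) ≈ -2.8
methoxide (CH₃O⁻): pKₐ(CH₃OH) ≈ 15.5
amide anion (NH₂⁻): pKₐ(NH₃) ≈ 38
Listed from poorest to best leaving group as asked.

amide anion (NH₂⁻) < methoxide (CH₃O⁻) < tosylate (OTs⁻) < triflate (OTf⁻)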